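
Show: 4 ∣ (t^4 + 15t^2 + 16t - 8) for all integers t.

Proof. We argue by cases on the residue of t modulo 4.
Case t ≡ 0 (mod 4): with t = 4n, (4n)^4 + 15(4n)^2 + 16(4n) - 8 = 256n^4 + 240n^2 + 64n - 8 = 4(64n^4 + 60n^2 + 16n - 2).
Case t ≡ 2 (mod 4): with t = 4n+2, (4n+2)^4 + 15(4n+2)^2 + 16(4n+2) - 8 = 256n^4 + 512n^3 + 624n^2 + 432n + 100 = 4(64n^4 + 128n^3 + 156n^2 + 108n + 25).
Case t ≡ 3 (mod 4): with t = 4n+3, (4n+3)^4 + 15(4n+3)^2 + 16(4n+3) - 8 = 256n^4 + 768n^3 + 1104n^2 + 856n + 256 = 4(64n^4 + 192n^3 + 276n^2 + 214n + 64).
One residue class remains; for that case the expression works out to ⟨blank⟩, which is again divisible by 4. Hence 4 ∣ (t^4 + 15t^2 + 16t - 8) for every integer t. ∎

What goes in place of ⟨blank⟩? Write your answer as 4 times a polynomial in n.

4(64n^4 + 64n^3 + 84n^2 + 50n + 6)

The residues treated are {0, 2, 3}, so the missing case is t ≡ 1 (mod 4); write t = 4n+1.
Then (4n+1)^4 + 15(4n+1)^2 + 16(4n+1) - 8 = 256n^4 + 256n^3 + 336n^2 + 200n + 24 = 4(64n^4 + 64n^3 + 84n^2 + 50n + 6).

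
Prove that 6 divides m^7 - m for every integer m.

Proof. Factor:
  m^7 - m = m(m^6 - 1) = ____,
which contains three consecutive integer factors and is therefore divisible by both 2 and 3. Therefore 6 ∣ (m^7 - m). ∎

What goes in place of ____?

m^6 - 1 = (m^2 - 1)(m^4 + m^2 + 1), and m^2 - 1 = (m-1)(m+1).
So m(m^6 - 1) = (m - 1)m(m + 1)(m^4 + m^2 + 1).

(m - 1)m(m + 1)(m^4 + m^2 + 1)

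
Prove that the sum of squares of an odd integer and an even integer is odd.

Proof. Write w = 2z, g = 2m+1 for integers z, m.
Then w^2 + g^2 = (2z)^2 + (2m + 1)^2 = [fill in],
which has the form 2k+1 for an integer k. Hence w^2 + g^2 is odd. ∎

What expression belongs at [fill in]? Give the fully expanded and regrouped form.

2(2m^2 + 2m + 2z^2) + 1

Expanding: (2z)^2 + (2m + 1)^2 = 4m^2 + 4m + 4z^2 + 1.
Every term except the constant is even, so this is 2(2m^2 + 2m + 2z^2) + 1,
and 2m^2 + 2m + 2z^2 ∈ ℤ gives the required form.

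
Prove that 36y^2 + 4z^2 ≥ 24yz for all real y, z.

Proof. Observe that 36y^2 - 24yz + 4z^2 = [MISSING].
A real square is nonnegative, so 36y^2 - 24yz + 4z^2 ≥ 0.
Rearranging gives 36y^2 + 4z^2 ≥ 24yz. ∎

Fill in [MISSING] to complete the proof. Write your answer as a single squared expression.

36y^2 - 24yz + 4z^2 is a perfect-square trinomial: the outer terms are (6y)^2 and (2z)^2, and the cross term is -2·6y·2z.
So 36y^2 - 24yz + 4z^2 = (6y - 2z)^2 ≥ 0.

(6y - 2z)^2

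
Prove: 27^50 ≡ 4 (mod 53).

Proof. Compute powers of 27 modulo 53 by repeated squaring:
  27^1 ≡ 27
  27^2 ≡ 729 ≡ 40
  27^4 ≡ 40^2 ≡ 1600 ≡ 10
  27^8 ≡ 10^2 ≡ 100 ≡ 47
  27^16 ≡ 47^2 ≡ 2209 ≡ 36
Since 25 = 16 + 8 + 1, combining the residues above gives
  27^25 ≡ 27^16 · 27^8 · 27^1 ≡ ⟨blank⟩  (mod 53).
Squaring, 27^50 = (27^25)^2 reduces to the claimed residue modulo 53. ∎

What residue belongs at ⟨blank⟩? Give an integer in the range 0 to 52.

27^16 · 27^8 · 27^1 ≡ 36 · 47 · 27 = 45684.
45684 mod 53 = 51, so 27^25 ≡ 51 (mod 53).

51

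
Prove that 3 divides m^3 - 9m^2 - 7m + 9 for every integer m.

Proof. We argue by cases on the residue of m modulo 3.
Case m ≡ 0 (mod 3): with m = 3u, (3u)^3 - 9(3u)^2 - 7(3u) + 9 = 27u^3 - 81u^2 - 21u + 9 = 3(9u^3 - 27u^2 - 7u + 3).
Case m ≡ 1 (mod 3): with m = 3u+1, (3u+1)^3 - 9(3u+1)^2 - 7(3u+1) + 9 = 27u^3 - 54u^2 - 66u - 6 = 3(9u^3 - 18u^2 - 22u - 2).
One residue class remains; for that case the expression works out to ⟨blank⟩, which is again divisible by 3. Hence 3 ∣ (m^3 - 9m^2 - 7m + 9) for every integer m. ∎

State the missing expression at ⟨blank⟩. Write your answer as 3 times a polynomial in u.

3(9u^3 - 9u^2 - 31u - 11)

Only m ≡ 2 (mod 3) is unaccounted for. Put m = 3u+2:
(3u+2)^3 - 9(3u+2)^2 - 7(3u+2) + 9 expands to 27u^3 - 27u^2 - 93u - 33,
and factoring out 3 leaves 3(9u^3 - 9u^2 - 31u - 11).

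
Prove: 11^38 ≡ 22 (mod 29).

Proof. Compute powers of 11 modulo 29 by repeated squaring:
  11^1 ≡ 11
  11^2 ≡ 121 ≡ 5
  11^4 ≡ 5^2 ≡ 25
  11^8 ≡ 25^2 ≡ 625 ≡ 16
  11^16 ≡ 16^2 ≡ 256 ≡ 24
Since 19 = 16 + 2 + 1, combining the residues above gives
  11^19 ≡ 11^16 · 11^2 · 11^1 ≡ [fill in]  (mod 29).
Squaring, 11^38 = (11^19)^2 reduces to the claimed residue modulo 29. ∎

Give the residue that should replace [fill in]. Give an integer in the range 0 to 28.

Multiply the listed residues: 24 · 5 · 11 = 120 → 1320.
Reducing modulo 29: 1320 = 45·29 + 15, so 11^19 ≡ 15.

15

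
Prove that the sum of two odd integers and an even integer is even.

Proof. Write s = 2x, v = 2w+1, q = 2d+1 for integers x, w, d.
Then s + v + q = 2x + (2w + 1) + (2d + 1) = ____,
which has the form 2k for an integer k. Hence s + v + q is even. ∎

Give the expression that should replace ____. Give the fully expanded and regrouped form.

Expanding: 2x + (2w + 1) + (2d + 1) = 2d + 2w + 2x + 2.
Every term is even; pulling out the factor of 2 gives 2(d + w + x + 1).

2(d + w + x + 1)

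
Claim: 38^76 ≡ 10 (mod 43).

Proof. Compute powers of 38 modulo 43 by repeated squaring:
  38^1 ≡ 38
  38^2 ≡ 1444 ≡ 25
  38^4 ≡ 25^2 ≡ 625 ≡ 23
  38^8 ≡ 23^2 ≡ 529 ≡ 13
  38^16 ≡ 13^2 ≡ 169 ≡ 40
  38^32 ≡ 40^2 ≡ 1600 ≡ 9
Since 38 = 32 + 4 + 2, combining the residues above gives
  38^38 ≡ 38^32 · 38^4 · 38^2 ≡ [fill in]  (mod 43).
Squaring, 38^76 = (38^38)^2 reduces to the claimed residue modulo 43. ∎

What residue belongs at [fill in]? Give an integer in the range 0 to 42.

Multiply the listed residues: 9 · 23 · 25 = 207 → 5175.
Reducing modulo 43: 5175 = 120·43 + 15, so 38^38 ≡ 15.

15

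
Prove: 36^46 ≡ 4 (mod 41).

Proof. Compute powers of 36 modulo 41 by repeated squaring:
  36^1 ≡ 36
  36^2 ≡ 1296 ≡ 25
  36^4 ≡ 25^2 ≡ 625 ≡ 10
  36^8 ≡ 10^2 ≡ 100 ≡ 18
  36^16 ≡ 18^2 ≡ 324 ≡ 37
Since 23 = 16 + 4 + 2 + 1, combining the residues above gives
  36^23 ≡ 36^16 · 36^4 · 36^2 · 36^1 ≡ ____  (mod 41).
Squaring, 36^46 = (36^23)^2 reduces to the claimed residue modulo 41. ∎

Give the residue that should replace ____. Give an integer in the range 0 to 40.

39

Multiply the listed residues: 37 · 10 · 25 · 36 = 370 → 9250 → 333000.
Reducing modulo 41: 333000 = 8121·41 + 39, so 36^23 ≡ 39.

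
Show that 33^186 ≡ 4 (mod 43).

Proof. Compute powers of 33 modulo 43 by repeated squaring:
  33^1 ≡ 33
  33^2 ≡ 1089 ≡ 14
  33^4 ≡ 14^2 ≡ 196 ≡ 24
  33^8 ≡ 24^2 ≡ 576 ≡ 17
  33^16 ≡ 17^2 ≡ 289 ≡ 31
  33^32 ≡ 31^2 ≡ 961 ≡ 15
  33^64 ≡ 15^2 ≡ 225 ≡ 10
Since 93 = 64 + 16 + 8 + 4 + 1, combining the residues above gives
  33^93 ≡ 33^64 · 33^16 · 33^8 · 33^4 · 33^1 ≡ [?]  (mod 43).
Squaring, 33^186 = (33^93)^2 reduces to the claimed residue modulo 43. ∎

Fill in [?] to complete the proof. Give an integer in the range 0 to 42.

2

33^64 · 33^16 · 33^8 · 33^4 · 33^1 ≡ 10 · 31 · 17 · 24 · 33 = 4173840.
4173840 mod 43 = 2, so 33^93 ≡ 2 (mod 43).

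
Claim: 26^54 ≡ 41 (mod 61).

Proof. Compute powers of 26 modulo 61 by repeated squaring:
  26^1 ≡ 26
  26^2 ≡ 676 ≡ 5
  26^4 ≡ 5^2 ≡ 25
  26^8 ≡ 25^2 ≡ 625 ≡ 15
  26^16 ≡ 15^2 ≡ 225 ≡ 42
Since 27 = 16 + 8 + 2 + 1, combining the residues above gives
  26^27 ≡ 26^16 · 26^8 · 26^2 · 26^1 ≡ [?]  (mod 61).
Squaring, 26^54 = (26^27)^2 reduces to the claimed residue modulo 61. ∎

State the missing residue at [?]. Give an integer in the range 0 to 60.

26^16 · 26^8 · 26^2 · 26^1 ≡ 42 · 15 · 5 · 26 = 81900.
81900 mod 61 = 38, so 26^27 ≡ 38 (mod 61).

38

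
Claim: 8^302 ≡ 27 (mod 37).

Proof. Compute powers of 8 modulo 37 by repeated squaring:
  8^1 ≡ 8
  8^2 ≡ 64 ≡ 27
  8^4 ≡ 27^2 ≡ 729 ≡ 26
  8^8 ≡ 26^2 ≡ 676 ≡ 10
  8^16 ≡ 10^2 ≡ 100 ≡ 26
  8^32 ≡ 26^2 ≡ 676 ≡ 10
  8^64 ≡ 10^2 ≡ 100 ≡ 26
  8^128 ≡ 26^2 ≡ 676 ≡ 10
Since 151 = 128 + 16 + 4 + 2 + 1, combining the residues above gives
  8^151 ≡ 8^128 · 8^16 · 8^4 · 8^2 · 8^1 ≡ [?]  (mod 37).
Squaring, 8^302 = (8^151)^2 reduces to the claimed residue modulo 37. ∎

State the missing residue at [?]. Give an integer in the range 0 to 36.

29

Multiply the listed residues: 10 · 26 · 26 · 27 · 8 = 260 → 6760 → 182520 → 1460160.
Reducing modulo 37: 1460160 = 39463·37 + 29, so 8^151 ≡ 29.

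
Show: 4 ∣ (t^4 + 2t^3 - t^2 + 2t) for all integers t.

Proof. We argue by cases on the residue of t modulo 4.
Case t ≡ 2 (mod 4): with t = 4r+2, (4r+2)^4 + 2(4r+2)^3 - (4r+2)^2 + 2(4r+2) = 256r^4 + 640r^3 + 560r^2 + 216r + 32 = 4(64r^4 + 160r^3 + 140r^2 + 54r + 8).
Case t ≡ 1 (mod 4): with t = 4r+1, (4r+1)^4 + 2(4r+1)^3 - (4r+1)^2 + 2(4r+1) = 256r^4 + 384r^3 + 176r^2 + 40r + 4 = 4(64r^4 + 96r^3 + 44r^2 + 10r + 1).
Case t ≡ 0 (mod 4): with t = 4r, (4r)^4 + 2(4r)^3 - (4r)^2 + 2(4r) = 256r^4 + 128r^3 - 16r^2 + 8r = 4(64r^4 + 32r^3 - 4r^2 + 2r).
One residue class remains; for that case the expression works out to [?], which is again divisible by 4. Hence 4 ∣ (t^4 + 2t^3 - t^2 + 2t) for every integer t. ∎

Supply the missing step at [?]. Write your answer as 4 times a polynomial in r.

4(64r^4 + 224r^3 + 284r^2 + 158r + 33)

Only t ≡ 3 (mod 4) is unaccounted for. Put t = 4r+3:
(4r+3)^4 + 2(4r+3)^3 - (4r+3)^2 + 2(4r+3) expands to 256r^4 + 896r^3 + 1136r^2 + 632r + 132,
and factoring out 4 leaves 4(64r^4 + 224r^3 + 284r^2 + 158r + 33).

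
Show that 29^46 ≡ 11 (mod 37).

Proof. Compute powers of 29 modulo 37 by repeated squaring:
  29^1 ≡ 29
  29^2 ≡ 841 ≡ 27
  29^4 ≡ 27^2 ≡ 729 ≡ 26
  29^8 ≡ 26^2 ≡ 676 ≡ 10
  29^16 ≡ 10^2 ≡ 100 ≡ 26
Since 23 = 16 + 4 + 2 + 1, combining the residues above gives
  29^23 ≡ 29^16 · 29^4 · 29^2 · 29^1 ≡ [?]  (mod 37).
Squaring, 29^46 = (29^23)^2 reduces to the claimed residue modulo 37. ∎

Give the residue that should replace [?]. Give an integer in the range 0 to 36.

Multiply the listed residues: 26 · 26 · 27 · 29 = 676 → 18252 → 529308.
Reducing modulo 37: 529308 = 14305·37 + 23, so 29^23 ≡ 23.

23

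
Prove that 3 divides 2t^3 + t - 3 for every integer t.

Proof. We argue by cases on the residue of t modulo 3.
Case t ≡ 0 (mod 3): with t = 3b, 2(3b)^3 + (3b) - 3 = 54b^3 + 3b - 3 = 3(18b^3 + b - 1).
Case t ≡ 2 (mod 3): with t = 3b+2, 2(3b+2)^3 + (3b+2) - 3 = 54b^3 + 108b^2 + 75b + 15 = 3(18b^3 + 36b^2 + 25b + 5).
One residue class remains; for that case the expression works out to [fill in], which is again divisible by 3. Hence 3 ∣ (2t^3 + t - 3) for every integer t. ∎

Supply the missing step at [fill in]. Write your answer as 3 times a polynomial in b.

Only t ≡ 1 (mod 3) is unaccounted for. Put t = 3b+1:
2(3b+1)^3 + (3b+1) - 3 expands to 54b^3 + 54b^2 + 21b,
and factoring out 3 leaves 3(18b^3 + 18b^2 + 7b).

3(18b^3 + 18b^2 + 7b)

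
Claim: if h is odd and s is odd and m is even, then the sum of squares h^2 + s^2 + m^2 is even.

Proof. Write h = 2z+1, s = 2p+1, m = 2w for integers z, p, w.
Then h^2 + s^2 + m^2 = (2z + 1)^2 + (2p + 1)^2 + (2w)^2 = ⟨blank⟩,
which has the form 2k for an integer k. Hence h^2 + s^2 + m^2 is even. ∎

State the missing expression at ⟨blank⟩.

2(2p^2 + 2p + 2w^2 + 2z^2 + 2z + 1)

Expanding: (2z + 1)^2 + (2p + 1)^2 + (2w)^2 = 4p^2 + 4p + 4w^2 + 4z^2 + 4z + 2.
Every term is even; pulling out the factor of 2 gives 2(2p^2 + 2p + 2w^2 + 2z^2 + 2z + 1).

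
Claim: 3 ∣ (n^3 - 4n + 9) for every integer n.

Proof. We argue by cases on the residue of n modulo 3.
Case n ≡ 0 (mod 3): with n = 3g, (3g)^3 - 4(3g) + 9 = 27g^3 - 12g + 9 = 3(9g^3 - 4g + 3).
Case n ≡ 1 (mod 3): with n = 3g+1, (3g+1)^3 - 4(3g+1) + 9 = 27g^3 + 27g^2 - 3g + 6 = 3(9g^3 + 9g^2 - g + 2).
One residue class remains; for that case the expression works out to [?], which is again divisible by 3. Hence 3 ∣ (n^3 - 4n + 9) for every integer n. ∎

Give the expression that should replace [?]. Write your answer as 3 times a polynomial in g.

3(9g^3 + 18g^2 + 8g + 3)

The residues treated are {0, 1}, so the missing case is n ≡ 2 (mod 3); write n = 3g+2.
Then (3g+2)^3 - 4(3g+2) + 9 = 27g^3 + 54g^2 + 24g + 9 = 3(9g^3 + 18g^2 + 8g + 3).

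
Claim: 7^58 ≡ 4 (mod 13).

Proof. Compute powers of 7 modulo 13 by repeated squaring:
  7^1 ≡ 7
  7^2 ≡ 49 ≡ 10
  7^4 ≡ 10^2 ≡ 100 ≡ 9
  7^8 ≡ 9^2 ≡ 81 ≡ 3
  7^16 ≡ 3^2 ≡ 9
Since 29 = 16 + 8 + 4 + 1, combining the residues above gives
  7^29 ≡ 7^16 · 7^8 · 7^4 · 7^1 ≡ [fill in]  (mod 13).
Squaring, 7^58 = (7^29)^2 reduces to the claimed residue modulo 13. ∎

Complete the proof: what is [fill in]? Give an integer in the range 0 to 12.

11

Multiply the listed residues: 9 · 3 · 9 · 7 = 27 → 243 → 1701.
Reducing modulo 13: 1701 = 130·13 + 11, so 7^29 ≡ 11.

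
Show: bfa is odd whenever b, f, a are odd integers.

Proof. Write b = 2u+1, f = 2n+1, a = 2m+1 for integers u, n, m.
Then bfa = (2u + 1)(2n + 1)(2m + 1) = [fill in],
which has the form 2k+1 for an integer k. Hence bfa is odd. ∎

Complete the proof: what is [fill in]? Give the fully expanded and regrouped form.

Expanding: (2u + 1)(2n + 1)(2m + 1) = 8mnu + 4mn + 4mu + 2m + 4nu + 2n + 2u + 1.
Every term except the constant is even, so this is 2(4mnu + 2mn + 2mu + m + 2nu + n + u) + 1,
and 4mnu + 2mn + 2mu + m + 2nu + n + u ∈ ℤ gives the required form.

2(4mnu + 2mn + 2mu + m + 2nu + n + u) + 1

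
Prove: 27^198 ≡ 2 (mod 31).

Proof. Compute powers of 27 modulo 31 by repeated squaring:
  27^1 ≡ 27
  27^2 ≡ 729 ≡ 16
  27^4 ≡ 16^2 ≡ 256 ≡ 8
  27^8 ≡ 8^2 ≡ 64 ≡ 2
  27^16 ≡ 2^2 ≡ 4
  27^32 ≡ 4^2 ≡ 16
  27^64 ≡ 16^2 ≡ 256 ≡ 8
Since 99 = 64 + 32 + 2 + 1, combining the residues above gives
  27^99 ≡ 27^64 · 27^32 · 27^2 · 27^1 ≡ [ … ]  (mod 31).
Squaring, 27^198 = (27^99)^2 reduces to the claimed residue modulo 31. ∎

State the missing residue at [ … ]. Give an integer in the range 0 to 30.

23

Multiply the listed residues: 8 · 16 · 16 · 27 = 128 → 2048 → 55296.
Reducing modulo 31: 55296 = 1783·31 + 23, so 27^99 ≡ 23.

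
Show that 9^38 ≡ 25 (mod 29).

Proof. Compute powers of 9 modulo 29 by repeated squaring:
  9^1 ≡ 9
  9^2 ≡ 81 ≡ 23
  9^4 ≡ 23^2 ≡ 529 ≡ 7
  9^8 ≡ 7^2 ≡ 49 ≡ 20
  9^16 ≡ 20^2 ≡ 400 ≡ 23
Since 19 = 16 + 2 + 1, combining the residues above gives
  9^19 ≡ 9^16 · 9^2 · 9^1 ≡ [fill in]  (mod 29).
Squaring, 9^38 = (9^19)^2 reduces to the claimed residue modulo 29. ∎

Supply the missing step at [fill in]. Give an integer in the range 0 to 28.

5

Multiply the listed residues: 23 · 23 · 9 = 529 → 4761.
Reducing modulo 29: 4761 = 164·29 + 5, so 9^19 ≡ 5.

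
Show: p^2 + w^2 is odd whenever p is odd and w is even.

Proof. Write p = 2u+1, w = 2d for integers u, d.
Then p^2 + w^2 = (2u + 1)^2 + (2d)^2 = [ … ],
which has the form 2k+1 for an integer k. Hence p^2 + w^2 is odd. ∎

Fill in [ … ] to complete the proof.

(2u + 1)^2 + (2d)^2 = 4d^2 + 4u^2 + 4u + 1
= 2(2d^2 + 2u^2 + 2u) + 1.
Since 2d^2 + 2u^2 + 2u is an integer, the sum of squares is of the form 2k+1 for an integer k.

2(2d^2 + 2u^2 + 2u) + 1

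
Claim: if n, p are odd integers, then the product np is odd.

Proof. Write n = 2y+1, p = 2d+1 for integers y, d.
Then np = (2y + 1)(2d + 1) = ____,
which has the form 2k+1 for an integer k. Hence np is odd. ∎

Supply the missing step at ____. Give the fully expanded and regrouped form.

Expanding: (2y + 1)(2d + 1) = 4dy + 2d + 2y + 1.
Every term except the constant is even, so this is 2(2dy + d + y) + 1,
and 2dy + d + y ∈ ℤ gives the required form.

2(2dy + d + y) + 1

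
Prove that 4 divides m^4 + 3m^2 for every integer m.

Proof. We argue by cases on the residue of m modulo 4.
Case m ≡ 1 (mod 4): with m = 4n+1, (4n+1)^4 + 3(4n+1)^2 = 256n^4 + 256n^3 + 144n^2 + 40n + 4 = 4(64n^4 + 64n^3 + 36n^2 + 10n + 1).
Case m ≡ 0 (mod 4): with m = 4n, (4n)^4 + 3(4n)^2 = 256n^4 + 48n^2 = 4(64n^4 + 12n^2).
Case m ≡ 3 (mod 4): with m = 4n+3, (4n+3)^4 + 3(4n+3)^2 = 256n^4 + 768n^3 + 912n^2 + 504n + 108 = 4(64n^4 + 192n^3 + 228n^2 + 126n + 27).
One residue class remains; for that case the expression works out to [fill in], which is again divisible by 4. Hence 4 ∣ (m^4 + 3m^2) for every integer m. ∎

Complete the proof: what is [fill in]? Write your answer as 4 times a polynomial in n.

4(64n^4 + 128n^3 + 108n^2 + 44n + 7)

Only m ≡ 2 (mod 4) is unaccounted for. Put m = 4n+2:
(4n+2)^4 + 3(4n+2)^2 expands to 256n^4 + 512n^3 + 432n^2 + 176n + 28,
and factoring out 4 leaves 4(64n^4 + 128n^3 + 108n^2 + 44n + 7).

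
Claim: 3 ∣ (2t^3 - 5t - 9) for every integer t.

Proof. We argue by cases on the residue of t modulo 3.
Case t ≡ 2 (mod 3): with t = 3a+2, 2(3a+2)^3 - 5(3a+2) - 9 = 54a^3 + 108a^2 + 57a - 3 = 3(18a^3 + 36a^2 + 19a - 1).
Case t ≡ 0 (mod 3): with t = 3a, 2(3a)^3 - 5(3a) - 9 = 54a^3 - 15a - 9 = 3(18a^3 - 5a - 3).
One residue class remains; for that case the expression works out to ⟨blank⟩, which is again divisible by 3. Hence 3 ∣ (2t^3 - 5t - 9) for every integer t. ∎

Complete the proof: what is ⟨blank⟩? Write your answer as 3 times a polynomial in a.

Only t ≡ 1 (mod 3) is unaccounted for. Put t = 3a+1:
2(3a+1)^3 - 5(3a+1) - 9 expands to 54a^3 + 54a^2 + 3a - 12,
and factoring out 3 leaves 3(18a^3 + 18a^2 + a - 4).

3(18a^3 + 18a^2 + a - 4)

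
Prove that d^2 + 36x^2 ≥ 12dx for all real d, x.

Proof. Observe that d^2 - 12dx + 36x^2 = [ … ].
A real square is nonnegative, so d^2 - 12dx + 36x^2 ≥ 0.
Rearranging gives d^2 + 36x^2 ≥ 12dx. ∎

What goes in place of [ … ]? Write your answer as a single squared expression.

(d - 6x)^2

The leading and trailing coefficients are 1^2 and 6^2, and 12 = 2·1·6, so the trinomial is (d - 6x)^2.
Hence d^2 - 12dx + 36x^2 ≥ 0.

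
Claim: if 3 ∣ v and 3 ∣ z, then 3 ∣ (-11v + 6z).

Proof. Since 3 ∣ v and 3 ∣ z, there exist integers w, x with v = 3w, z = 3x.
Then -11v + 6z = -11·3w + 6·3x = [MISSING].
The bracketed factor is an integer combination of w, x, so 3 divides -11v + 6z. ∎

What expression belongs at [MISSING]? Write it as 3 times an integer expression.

Each term has a factor of 3: -11·3w + 6·3x = 3·(-11w + 6x).
Since -11w + 6x is an integer, 3 ∣ (-11v + 6z).

3(-11w + 6x)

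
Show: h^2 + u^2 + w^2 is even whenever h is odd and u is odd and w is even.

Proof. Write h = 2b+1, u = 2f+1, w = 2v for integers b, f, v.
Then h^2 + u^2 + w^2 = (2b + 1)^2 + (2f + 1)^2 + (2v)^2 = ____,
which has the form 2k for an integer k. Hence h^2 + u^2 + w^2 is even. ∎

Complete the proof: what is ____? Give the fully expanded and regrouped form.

2(2b^2 + 2b + 2f^2 + 2f + 2v^2 + 1)

Expanding: (2b + 1)^2 + (2f + 1)^2 + (2v)^2 = 4b^2 + 4b + 4f^2 + 4f + 4v^2 + 2.
Every term is even; pulling out the factor of 2 gives 2(2b^2 + 2b + 2f^2 + 2f + 2v^2 + 1).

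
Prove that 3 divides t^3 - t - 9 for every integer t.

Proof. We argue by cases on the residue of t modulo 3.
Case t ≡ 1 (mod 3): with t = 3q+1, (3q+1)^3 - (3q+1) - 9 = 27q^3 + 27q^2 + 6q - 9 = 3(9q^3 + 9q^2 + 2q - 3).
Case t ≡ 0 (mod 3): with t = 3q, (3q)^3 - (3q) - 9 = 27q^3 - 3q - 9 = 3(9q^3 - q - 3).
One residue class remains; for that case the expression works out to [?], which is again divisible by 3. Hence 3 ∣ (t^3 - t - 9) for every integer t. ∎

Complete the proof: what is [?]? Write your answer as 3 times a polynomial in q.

The residues treated are {1, 0}, so the missing case is t ≡ 2 (mod 3); write t = 3q+2.
Then (3q+2)^3 - (3q+2) - 9 = 27q^3 + 54q^2 + 33q - 3 = 3(9q^3 + 18q^2 + 11q - 1).

3(9q^3 + 18q^2 + 11q - 1)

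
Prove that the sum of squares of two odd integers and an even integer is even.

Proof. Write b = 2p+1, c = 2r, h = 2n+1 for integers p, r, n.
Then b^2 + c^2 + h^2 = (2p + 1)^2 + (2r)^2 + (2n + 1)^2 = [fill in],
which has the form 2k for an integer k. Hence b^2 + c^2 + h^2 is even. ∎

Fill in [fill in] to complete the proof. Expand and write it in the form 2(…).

2(2n^2 + 2n + 2p^2 + 2p + 2r^2 + 1)

(2p + 1)^2 + (2r)^2 + (2n + 1)^2 = 4n^2 + 4n + 4p^2 + 4p + 4r^2 + 2
= 2(2n^2 + 2n + 2p^2 + 2p + 2r^2 + 1).
Since 2n^2 + 2n + 2p^2 + 2p + 2r^2 + 1 is an integer, the sum of squares is of the form 2k for an integer k.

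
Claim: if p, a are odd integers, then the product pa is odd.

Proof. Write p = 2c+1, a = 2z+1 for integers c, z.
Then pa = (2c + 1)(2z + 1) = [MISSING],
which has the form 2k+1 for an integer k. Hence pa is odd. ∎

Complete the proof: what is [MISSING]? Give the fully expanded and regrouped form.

(2c + 1)(2z + 1) = 4cz + 2c + 2z + 1
= 2(2cz + c + z) + 1.
Since 2cz + c + z is an integer, the product is of the form 2k+1 for an integer k.

2(2cz + c + z) + 1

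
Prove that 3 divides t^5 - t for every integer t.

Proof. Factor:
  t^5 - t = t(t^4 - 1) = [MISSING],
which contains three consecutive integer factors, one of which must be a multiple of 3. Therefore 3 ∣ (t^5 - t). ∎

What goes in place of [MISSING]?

t^4 - 1 = (t^2 - 1)(t^2 + 1), and t^2 - 1 = (t-1)(t+1).
So t(t^4 - 1) = (t - 1)t(t + 1)(t^2 + 1).

(t - 1)t(t + 1)(t^2 + 1)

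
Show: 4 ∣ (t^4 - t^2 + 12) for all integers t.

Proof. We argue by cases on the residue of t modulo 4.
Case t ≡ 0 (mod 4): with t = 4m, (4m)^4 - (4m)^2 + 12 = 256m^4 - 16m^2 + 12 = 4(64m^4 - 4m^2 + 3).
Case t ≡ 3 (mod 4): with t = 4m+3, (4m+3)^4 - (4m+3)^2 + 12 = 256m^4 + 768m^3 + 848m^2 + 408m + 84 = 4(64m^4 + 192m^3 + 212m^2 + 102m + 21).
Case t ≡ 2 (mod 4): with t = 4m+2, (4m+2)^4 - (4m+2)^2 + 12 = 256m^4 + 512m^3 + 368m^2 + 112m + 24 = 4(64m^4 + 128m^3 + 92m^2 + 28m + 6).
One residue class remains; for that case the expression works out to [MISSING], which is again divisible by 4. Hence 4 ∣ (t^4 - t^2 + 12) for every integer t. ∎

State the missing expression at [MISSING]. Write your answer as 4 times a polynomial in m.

4(64m^4 + 64m^3 + 20m^2 + 2m + 3)

The residues treated are {0, 3, 2}, so the missing case is t ≡ 1 (mod 4); write t = 4m+1.
Then (4m+1)^4 - (4m+1)^2 + 12 = 256m^4 + 256m^3 + 80m^2 + 8m + 12 = 4(64m^4 + 64m^3 + 20m^2 + 2m + 3).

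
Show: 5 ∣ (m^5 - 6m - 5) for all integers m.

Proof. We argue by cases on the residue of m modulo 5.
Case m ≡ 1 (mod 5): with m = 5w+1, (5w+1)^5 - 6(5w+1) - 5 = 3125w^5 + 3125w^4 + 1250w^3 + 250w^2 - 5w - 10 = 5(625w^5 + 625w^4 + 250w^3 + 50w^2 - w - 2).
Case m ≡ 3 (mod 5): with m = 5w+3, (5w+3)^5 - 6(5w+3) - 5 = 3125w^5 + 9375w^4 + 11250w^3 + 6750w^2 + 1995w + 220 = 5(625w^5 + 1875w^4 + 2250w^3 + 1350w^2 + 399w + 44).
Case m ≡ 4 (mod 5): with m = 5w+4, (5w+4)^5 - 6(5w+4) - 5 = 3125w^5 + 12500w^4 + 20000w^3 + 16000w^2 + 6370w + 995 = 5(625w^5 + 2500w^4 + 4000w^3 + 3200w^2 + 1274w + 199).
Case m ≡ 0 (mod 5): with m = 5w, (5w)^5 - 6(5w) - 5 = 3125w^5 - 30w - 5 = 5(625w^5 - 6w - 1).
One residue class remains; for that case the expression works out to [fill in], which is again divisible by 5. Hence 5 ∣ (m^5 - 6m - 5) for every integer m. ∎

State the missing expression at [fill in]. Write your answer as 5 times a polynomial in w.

Only m ≡ 2 (mod 5) is unaccounted for. Put m = 5w+2:
(5w+2)^5 - 6(5w+2) - 5 expands to 3125w^5 + 6250w^4 + 5000w^3 + 2000w^2 + 370w + 15,
and factoring out 5 leaves 5(625w^5 + 1250w^4 + 1000w^3 + 400w^2 + 74w + 3).

5(625w^5 + 1250w^4 + 1000w^3 + 400w^2 + 74w + 3)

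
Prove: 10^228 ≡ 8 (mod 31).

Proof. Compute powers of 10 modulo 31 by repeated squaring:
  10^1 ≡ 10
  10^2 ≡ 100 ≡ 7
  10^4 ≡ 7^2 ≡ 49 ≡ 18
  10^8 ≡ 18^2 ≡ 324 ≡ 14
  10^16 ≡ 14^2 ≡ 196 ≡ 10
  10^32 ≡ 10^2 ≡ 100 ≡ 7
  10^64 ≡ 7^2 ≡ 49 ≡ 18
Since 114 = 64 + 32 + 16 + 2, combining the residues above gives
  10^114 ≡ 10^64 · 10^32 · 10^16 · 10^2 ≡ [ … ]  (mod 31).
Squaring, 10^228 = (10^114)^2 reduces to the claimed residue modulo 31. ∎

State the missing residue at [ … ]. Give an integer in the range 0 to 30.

16

Multiply the listed residues: 18 · 7 · 10 · 7 = 126 → 1260 → 8820.
Reducing modulo 31: 8820 = 284·31 + 16, so 10^114 ≡ 16.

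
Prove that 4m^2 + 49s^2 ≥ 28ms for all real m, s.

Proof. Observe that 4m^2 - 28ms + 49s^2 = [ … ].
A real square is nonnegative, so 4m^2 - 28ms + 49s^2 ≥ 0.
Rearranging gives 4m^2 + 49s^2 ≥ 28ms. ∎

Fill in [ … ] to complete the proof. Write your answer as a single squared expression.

(2m - 7s)^2

The leading and trailing coefficients are 2^2 and 7^2, and 28 = 2·2·7, so the trinomial is (2m - 7s)^2.
Hence 4m^2 - 28ms + 49s^2 ≥ 0.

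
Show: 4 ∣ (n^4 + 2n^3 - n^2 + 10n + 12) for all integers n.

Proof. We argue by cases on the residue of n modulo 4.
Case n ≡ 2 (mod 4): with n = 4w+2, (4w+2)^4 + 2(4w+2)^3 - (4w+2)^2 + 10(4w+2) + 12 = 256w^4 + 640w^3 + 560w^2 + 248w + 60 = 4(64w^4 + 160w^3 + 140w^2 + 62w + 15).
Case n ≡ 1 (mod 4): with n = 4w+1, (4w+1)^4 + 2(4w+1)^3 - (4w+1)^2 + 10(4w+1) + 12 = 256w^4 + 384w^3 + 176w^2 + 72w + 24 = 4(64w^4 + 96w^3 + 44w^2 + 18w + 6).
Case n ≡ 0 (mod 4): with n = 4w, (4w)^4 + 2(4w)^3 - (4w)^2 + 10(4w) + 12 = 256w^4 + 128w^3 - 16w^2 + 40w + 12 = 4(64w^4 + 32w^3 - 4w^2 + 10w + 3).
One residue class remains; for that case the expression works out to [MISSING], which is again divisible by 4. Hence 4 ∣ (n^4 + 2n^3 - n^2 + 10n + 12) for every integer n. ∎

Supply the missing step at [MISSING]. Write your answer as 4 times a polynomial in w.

Only n ≡ 3 (mod 4) is unaccounted for. Put n = 4w+3:
(4w+3)^4 + 2(4w+3)^3 - (4w+3)^2 + 10(4w+3) + 12 expands to 256w^4 + 896w^3 + 1136w^2 + 664w + 168,
and factoring out 4 leaves 4(64w^4 + 224w^3 + 284w^2 + 166w + 42).

4(64w^4 + 224w^3 + 284w^2 + 166w + 42)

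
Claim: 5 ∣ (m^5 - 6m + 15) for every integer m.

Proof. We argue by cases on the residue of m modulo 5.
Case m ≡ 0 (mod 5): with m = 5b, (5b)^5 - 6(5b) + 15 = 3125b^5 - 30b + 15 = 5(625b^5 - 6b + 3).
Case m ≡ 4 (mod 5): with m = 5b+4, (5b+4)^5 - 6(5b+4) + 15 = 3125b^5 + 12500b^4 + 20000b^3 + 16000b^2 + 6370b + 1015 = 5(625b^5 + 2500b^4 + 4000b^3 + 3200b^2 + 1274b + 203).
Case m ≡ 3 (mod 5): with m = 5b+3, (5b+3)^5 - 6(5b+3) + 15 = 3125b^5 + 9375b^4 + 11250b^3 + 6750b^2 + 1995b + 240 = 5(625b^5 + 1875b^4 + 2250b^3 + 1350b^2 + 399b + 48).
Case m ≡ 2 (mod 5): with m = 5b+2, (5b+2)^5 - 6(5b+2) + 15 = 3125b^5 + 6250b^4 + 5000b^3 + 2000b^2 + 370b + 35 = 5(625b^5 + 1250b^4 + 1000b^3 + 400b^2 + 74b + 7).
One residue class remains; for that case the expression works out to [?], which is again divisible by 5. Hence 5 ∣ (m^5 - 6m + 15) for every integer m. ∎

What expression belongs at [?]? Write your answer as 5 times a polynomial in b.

5(625b^5 + 625b^4 + 250b^3 + 50b^2 - b + 2)

The residues treated are {0, 4, 3, 2}, so the missing case is m ≡ 1 (mod 5); write m = 5b+1.
Then (5b+1)^5 - 6(5b+1) + 15 = 3125b^5 + 3125b^4 + 1250b^3 + 250b^2 - 5b + 10 = 5(625b^5 + 625b^4 + 250b^3 + 50b^2 - b + 2).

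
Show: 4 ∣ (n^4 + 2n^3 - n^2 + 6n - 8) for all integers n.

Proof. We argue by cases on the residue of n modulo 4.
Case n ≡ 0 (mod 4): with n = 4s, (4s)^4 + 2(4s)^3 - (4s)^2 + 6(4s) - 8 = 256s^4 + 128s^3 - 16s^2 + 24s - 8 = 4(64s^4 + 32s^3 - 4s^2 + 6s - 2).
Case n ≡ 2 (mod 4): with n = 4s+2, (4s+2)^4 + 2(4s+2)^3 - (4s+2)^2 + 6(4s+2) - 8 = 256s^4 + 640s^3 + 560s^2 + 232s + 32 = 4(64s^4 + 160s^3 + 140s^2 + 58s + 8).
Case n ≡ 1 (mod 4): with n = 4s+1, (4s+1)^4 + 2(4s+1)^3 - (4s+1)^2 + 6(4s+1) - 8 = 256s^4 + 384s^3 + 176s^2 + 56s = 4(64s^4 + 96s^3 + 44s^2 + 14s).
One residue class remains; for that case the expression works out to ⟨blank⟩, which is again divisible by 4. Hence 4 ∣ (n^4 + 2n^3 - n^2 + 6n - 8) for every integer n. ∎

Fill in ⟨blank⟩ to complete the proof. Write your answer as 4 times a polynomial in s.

4(64s^4 + 224s^3 + 284s^2 + 162s + 34)

Only n ≡ 3 (mod 4) is unaccounted for. Put n = 4s+3:
(4s+3)^4 + 2(4s+3)^3 - (4s+3)^2 + 6(4s+3) - 8 expands to 256s^4 + 896s^3 + 1136s^2 + 648s + 136,
and factoring out 4 leaves 4(64s^4 + 224s^3 + 284s^2 + 162s + 34).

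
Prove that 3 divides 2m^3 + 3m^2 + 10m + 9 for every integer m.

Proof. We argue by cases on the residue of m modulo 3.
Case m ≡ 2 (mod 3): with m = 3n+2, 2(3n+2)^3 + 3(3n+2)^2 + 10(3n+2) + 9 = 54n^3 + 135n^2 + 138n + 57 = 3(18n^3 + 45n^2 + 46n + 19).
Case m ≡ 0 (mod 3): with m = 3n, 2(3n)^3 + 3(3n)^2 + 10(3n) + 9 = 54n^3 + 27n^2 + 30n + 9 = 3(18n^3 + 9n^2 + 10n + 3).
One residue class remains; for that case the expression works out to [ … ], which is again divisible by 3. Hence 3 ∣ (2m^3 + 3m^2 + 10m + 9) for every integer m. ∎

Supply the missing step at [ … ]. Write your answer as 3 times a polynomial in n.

3(18n^3 + 27n^2 + 22n + 8)

The residues treated are {2, 0}, so the missing case is m ≡ 1 (mod 3); write m = 3n+1.
Then 2(3n+1)^3 + 3(3n+1)^2 + 10(3n+1) + 9 = 54n^3 + 81n^2 + 66n + 24 = 3(18n^3 + 27n^2 + 22n + 8).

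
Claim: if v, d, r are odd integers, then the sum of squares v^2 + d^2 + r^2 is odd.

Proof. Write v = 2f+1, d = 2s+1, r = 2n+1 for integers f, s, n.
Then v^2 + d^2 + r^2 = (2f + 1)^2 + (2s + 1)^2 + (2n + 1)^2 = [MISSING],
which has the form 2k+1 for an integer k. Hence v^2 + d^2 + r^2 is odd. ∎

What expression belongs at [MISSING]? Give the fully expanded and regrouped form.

Expanding: (2f + 1)^2 + (2s + 1)^2 + (2n + 1)^2 = 4f^2 + 4f + 4n^2 + 4n + 4s^2 + 4s + 3.
Every term except the constant is even, so this is 2(2f^2 + 2f + 2n^2 + 2n + 2s^2 + 2s + 1) + 1,
and 2f^2 + 2f + 2n^2 + 2n + 2s^2 + 2s + 1 ∈ ℤ gives the required form.

2(2f^2 + 2f + 2n^2 + 2n + 2s^2 + 2s + 1) + 1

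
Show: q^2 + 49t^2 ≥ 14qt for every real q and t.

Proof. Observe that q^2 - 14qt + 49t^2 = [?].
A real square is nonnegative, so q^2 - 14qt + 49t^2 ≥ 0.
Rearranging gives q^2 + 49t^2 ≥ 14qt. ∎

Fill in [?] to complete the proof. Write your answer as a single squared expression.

(q - 7t)^2

q^2 - 14qt + 49t^2 is a perfect-square trinomial: the outer terms are (q)^2 and (7t)^2, and the cross term is -2·q·7t.
So q^2 - 14qt + 49t^2 = (q - 7t)^2 ≥ 0.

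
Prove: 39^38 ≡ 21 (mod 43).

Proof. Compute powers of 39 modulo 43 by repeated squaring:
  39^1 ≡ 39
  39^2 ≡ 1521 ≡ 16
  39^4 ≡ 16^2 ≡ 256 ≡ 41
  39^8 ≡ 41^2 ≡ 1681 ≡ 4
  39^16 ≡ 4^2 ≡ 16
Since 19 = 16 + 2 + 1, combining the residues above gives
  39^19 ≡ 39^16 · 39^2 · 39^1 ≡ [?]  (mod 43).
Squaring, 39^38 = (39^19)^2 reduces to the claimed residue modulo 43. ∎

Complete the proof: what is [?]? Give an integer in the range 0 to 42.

Multiply the listed residues: 16 · 16 · 39 = 256 → 9984.
Reducing modulo 43: 9984 = 232·43 + 8, so 39^19 ≡ 8.

8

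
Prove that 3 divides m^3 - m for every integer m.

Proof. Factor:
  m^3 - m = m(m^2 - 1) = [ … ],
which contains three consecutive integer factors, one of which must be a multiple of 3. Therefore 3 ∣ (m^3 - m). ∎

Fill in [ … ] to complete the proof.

m(m^2 - 1) = m(m - 1)(m + 1) = (m - 1)m(m + 1).
These three factors are consecutive integers, so their product is divisible by 3.

(m - 1)m(m + 1)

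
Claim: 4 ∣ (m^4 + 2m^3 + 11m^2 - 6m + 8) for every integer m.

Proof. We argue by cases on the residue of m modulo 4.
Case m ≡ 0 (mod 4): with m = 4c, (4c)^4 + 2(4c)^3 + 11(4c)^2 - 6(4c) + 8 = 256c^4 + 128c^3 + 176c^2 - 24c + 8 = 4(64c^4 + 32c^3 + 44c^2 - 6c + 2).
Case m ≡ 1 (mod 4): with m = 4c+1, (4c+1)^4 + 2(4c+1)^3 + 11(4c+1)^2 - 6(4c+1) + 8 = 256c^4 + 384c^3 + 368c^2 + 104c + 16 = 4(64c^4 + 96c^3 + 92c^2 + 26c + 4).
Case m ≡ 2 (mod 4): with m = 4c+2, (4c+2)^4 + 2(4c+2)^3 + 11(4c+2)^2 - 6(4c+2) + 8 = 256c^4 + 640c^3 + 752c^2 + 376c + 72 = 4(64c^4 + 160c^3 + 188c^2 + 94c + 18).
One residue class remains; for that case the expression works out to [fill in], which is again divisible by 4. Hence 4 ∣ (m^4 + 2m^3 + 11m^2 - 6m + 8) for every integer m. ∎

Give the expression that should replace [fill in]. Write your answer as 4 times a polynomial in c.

4(64c^4 + 224c^3 + 332c^2 + 222c + 56)

The residues treated are {0, 1, 2}, so the missing case is m ≡ 3 (mod 4); write m = 4c+3.
Then (4c+3)^4 + 2(4c+3)^3 + 11(4c+3)^2 - 6(4c+3) + 8 = 256c^4 + 896c^3 + 1328c^2 + 888c + 224 = 4(64c^4 + 224c^3 + 332c^2 + 222c + 56).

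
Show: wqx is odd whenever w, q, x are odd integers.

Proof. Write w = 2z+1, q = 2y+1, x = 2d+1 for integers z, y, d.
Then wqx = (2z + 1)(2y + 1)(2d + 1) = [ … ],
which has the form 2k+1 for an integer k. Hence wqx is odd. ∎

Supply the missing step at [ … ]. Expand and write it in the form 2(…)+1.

2(4dyz + 2dy + 2dz + d + 2yz + y + z) + 1

Expanding: (2z + 1)(2y + 1)(2d + 1) = 8dyz + 4dy + 4dz + 2d + 4yz + 2y + 2z + 1.
Every term except the constant is even, so this is 2(4dyz + 2dy + 2dz + d + 2yz + y + z) + 1,
and 4dyz + 2dy + 2dz + d + 2yz + y + z ∈ ℤ gives the required form.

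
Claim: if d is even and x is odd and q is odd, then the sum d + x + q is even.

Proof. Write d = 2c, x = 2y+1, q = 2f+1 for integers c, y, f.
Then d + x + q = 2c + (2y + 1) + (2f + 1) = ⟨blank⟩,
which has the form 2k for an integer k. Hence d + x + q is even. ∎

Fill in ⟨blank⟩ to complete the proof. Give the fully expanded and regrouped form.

2(c + f + y + 1)

Expanding: 2c + (2y + 1) + (2f + 1) = 2c + 2f + 2y + 2.
Every term is even; pulling out the factor of 2 gives 2(c + f + y + 1).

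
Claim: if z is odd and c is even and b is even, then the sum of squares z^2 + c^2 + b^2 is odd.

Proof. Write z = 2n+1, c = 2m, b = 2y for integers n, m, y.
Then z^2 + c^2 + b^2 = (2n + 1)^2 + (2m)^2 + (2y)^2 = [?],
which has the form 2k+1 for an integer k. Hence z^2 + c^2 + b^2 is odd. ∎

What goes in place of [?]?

(2n + 1)^2 + (2m)^2 + (2y)^2 = 4m^2 + 4n^2 + 4n + 4y^2 + 1
= 2(2m^2 + 2n^2 + 2n + 2y^2) + 1.
Since 2m^2 + 2n^2 + 2n + 2y^2 is an integer, the sum of squares is of the form 2k+1 for an integer k.

2(2m^2 + 2n^2 + 2n + 2y^2) + 1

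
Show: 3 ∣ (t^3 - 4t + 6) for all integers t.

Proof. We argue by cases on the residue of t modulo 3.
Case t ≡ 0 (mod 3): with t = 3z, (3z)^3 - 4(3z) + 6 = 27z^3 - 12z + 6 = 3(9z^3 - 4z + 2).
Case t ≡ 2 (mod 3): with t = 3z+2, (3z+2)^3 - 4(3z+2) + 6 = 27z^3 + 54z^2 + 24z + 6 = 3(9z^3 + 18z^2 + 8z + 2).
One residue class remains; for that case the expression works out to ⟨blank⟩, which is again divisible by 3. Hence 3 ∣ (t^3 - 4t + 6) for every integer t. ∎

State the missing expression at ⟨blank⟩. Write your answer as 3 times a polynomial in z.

Only t ≡ 1 (mod 3) is unaccounted for. Put t = 3z+1:
(3z+1)^3 - 4(3z+1) + 6 expands to 27z^3 + 27z^2 - 3z + 3,
and factoring out 3 leaves 3(9z^3 + 9z^2 - z + 1).

3(9z^3 + 9z^2 - z + 1)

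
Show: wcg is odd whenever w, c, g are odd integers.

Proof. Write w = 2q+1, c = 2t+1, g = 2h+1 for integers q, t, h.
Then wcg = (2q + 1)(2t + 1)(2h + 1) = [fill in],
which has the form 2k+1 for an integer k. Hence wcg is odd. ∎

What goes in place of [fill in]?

Expanding: (2q + 1)(2t + 1)(2h + 1) = 8hqt + 4hq + 4ht + 2h + 4qt + 2q + 2t + 1.
Every term except the constant is even, so this is 2(4hqt + 2hq + 2ht + h + 2qt + q + t) + 1,
and 4hqt + 2hq + 2ht + h + 2qt + q + t ∈ ℤ gives the required form.

2(4hqt + 2hq + 2ht + h + 2qt + q + t) + 1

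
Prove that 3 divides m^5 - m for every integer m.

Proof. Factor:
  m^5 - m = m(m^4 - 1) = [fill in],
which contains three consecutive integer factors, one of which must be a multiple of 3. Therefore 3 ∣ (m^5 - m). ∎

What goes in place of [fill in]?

m^4 - 1 = (m^2 - 1)(m^2 + 1), and m^2 - 1 = (m-1)(m+1).
So m(m^4 - 1) = (m - 1)m(m + 1)(m^2 + 1).

(m - 1)m(m + 1)(m^2 + 1)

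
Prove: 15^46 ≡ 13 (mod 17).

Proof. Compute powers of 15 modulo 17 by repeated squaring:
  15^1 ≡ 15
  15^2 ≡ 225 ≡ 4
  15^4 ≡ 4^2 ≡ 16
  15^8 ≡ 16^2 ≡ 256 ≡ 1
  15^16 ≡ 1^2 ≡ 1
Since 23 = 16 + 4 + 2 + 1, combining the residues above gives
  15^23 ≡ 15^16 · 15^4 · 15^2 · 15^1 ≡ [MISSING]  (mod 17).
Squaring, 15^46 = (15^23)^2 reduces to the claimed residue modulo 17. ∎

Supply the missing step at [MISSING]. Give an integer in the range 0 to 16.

8

Multiply the listed residues: 1 · 16 · 4 · 15 = 16 → 64 → 960.
Reducing modulo 17: 960 = 56·17 + 8, so 15^23 ≡ 8.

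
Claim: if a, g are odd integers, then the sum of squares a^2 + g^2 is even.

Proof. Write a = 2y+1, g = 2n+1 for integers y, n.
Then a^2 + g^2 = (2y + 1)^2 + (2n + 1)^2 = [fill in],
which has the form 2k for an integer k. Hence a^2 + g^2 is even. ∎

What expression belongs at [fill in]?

2(2n^2 + 2n + 2y^2 + 2y + 1)

Expanding: (2y + 1)^2 + (2n + 1)^2 = 4n^2 + 4n + 4y^2 + 4y + 2.
Every term is even; pulling out the factor of 2 gives 2(2n^2 + 2n + 2y^2 + 2y + 1).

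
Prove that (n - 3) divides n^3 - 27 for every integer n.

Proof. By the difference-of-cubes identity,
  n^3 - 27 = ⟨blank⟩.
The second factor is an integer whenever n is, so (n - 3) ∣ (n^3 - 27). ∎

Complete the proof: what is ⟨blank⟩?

(n - 3)(n^2 + 3n + 9)

a^3 - b^3 = (a - b)(a^2 + ab + b^2). With a = n, b = 3:
n^3 - 27 = (n - 3)(n^2 + 3n + 9).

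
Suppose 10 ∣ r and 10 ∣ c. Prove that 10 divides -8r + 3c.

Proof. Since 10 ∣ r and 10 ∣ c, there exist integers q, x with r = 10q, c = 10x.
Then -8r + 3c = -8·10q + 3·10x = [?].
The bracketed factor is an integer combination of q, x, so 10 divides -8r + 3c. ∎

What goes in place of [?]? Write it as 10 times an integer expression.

10(-8q + 3x)

Each term has a factor of 10: -8·10q + 3·10x = 10·(-8q + 3x).
Since -8q + 3x is an integer, 10 ∣ (-8r + 3c).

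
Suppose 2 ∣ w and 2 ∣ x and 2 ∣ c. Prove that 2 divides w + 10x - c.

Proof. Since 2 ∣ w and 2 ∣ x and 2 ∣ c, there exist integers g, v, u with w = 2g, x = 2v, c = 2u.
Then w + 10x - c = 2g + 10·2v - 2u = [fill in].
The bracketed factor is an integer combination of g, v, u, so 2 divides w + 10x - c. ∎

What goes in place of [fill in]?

2(g - u + 10v)

Each term has a factor of 2: 2g + 10·2v - 2u = 2·(g - u + 10v).
Since g - u + 10v is an integer, 2 ∣ (w + 10x - c).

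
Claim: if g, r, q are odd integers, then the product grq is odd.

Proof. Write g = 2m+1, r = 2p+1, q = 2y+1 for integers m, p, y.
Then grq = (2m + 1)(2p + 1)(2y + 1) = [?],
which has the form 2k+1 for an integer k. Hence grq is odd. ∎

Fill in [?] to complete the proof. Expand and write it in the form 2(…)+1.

2(4mpy + 2mp + 2my + m + 2py + p + y) + 1

Expanding: (2m + 1)(2p + 1)(2y + 1) = 8mpy + 4mp + 4my + 2m + 4py + 2p + 2y + 1.
Every term except the constant is even, so this is 2(4mpy + 2mp + 2my + m + 2py + p + y) + 1,
and 4mpy + 2mp + 2my + m + 2py + p + y ∈ ℤ gives the required form.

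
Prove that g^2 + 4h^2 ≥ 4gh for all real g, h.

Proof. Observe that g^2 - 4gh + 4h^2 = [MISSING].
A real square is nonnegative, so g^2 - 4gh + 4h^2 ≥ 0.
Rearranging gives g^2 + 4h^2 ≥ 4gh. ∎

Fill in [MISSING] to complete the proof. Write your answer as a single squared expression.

(g - 2h)^2

The leading and trailing coefficients are 1^2 and 2^2, and 4 = 2·1·2, so the trinomial is (g - 2h)^2.
Hence g^2 - 4gh + 4h^2 ≥ 0.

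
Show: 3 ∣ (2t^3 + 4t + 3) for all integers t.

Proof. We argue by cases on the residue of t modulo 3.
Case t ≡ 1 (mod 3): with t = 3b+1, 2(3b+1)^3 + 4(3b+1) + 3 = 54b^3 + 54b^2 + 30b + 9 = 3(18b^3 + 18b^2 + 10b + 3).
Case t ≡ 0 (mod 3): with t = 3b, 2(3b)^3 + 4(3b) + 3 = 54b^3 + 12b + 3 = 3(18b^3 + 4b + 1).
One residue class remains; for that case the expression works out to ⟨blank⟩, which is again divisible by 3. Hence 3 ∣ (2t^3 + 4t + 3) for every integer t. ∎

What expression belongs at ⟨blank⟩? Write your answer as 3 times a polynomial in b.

The residues treated are {1, 0}, so the missing case is t ≡ 2 (mod 3); write t = 3b+2.
Then 2(3b+2)^3 + 4(3b+2) + 3 = 54b^3 + 108b^2 + 84b + 27 = 3(18b^3 + 36b^2 + 28b + 9).

3(18b^3 + 36b^2 + 28b + 9)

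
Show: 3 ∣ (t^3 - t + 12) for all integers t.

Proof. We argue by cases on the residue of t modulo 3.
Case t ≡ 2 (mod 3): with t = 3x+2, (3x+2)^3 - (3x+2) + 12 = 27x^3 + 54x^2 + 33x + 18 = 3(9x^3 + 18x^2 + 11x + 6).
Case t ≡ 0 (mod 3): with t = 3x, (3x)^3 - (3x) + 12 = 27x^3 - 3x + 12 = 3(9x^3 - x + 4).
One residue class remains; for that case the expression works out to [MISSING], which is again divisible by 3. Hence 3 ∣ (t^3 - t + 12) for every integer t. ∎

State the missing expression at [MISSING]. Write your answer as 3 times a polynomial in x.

3(9x^3 + 9x^2 + 2x + 4)

Only t ≡ 1 (mod 3) is unaccounted for. Put t = 3x+1:
(3x+1)^3 - (3x+1) + 12 expands to 27x^3 + 27x^2 + 6x + 12,
and factoring out 3 leaves 3(9x^3 + 9x^2 + 2x + 4).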